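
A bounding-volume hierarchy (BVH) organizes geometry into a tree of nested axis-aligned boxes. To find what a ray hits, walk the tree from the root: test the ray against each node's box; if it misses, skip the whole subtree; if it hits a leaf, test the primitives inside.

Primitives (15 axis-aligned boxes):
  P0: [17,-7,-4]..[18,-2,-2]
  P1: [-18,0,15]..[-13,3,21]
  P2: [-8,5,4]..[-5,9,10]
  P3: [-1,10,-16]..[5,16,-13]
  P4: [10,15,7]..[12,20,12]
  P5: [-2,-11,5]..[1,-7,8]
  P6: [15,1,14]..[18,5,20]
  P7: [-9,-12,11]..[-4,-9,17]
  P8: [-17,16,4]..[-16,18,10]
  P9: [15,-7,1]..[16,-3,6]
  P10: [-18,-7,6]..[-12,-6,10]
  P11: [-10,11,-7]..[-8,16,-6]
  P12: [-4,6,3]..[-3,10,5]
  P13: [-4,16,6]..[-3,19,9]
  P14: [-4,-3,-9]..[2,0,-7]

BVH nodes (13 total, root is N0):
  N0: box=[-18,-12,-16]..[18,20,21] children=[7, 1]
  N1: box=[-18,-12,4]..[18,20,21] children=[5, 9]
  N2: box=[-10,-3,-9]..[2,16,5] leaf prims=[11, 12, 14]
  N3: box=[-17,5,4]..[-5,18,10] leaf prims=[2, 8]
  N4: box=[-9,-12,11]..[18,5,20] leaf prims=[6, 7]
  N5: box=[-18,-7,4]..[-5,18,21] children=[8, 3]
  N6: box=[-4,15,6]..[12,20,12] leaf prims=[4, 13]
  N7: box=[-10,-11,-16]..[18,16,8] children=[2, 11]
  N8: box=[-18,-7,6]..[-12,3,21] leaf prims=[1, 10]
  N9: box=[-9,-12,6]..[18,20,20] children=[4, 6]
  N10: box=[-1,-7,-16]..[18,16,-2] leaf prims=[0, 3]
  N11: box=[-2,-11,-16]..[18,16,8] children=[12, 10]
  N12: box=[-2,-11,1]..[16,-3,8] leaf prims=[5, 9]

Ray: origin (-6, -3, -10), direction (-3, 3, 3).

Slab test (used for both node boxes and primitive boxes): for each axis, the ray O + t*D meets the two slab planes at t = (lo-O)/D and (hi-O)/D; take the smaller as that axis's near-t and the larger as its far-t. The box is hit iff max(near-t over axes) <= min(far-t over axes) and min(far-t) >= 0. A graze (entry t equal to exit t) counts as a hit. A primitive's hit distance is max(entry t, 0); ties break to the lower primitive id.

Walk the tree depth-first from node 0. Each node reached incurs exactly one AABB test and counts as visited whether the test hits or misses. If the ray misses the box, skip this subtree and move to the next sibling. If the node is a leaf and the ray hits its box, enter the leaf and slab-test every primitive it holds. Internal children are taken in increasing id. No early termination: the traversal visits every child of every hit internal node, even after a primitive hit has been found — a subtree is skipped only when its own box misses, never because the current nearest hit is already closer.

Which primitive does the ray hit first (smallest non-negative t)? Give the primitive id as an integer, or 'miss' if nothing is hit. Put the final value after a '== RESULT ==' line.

Trace the traversal:
N0 x:[-8,4] y:[-3,23/3] z:[-2,31/3] -> hit [-2,4], descend [1, 7]
  N1 x:[-8,4] y:[-3,23/3] z:[14/3,31/3] -> miss, prune
  N7 x:[-8,4/3] y:[-8/3,19/3] z:[-2,6] -> hit [-2,4/3], descend [2, 11]
    N2 x:[-8/3,4/3] y:[0,19/3] z:[1/3,5] -> hit [1/3,4/3] leaf, test {P11(miss), P12(miss), P14(miss)}
    N11 x:[-8,-4/3] y:[-8/3,19/3] z:[-2,6] -> miss, prune

Visited [0, 1, 7, 2, 11]. Tests: 5 box, 1 leaf. Nearest: miss.

== RESULT ==
miss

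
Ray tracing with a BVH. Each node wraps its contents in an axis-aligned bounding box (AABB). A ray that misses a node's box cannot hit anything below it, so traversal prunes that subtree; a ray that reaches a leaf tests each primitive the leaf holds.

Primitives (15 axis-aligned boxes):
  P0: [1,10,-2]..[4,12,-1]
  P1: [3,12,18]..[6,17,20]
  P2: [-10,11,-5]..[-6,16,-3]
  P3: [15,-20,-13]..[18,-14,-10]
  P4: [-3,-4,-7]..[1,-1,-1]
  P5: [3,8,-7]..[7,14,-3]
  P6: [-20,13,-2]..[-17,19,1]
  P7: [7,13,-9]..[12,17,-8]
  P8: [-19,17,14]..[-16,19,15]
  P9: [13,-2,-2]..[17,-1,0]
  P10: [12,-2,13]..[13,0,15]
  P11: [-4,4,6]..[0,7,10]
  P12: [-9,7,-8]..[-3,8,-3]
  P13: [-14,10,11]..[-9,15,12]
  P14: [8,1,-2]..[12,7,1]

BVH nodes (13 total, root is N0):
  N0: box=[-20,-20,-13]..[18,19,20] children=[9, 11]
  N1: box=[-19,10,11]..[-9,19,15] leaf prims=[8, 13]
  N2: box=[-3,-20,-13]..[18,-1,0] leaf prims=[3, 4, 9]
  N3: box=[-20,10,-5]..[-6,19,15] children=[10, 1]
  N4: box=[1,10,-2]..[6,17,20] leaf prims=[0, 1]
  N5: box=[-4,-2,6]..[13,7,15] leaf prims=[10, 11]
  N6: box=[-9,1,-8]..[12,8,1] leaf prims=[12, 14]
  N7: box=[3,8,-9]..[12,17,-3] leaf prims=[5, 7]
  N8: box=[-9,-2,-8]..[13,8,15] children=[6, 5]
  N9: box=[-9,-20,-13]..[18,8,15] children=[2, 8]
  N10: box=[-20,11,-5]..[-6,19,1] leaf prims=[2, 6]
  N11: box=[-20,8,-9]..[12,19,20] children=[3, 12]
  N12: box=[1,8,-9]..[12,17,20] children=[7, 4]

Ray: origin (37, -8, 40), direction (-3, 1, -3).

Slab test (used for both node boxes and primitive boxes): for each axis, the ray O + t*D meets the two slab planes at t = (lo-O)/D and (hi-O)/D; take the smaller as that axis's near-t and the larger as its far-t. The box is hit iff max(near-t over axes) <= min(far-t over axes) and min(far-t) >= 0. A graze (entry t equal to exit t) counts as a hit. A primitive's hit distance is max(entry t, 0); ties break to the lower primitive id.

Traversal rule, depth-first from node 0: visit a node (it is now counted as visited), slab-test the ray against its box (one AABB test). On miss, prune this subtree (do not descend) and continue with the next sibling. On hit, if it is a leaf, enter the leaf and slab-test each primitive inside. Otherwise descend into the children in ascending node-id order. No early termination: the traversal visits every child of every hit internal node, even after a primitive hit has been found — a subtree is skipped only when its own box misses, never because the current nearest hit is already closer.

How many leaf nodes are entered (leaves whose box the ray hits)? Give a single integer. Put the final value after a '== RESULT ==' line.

Walk:
N0 x:[19/3,19] y:[-12,27] z:[20/3,53/3] -> hit [20/3,53/3], descend [9, 11]
  N9 x:[19/3,46/3] y:[-12,16] z:[25/3,53/3] -> hit [25/3,46/3], descend [2, 8]
    N2 x:[19/3,40/3] y:[-12,7] z:[40/3,53/3] -> miss, prune
    N8 x:[8,46/3] y:[6,16] z:[25/3,16] -> hit [25/3,46/3], descend [5, 6]
      N5 x:[8,41/3] y:[6,15] z:[25/3,34/3] -> hit [25/3,34/3] leaf, test {P10(miss), P11(miss)}
      N6 x:[25/3,46/3] y:[9,16] z:[13,16] -> hit [13,46/3] leaf, test {P12@t=15, P14(miss)}
  N11 x:[25/3,19] y:[16,27] z:[20/3,49/3] -> hit [16,49/3], descend [3, 12]
    N3 x:[43/3,19] y:[18,27] z:[25/3,15] -> miss, prune
    N12 x:[25/3,12] y:[16,25] z:[20/3,49/3] -> miss, prune

9 AABB tests over nodes [0, 9, 2, 8, 5, 6, 11, 3, 12]; 2 leaves entered; closest P12.

== RESULT ==
2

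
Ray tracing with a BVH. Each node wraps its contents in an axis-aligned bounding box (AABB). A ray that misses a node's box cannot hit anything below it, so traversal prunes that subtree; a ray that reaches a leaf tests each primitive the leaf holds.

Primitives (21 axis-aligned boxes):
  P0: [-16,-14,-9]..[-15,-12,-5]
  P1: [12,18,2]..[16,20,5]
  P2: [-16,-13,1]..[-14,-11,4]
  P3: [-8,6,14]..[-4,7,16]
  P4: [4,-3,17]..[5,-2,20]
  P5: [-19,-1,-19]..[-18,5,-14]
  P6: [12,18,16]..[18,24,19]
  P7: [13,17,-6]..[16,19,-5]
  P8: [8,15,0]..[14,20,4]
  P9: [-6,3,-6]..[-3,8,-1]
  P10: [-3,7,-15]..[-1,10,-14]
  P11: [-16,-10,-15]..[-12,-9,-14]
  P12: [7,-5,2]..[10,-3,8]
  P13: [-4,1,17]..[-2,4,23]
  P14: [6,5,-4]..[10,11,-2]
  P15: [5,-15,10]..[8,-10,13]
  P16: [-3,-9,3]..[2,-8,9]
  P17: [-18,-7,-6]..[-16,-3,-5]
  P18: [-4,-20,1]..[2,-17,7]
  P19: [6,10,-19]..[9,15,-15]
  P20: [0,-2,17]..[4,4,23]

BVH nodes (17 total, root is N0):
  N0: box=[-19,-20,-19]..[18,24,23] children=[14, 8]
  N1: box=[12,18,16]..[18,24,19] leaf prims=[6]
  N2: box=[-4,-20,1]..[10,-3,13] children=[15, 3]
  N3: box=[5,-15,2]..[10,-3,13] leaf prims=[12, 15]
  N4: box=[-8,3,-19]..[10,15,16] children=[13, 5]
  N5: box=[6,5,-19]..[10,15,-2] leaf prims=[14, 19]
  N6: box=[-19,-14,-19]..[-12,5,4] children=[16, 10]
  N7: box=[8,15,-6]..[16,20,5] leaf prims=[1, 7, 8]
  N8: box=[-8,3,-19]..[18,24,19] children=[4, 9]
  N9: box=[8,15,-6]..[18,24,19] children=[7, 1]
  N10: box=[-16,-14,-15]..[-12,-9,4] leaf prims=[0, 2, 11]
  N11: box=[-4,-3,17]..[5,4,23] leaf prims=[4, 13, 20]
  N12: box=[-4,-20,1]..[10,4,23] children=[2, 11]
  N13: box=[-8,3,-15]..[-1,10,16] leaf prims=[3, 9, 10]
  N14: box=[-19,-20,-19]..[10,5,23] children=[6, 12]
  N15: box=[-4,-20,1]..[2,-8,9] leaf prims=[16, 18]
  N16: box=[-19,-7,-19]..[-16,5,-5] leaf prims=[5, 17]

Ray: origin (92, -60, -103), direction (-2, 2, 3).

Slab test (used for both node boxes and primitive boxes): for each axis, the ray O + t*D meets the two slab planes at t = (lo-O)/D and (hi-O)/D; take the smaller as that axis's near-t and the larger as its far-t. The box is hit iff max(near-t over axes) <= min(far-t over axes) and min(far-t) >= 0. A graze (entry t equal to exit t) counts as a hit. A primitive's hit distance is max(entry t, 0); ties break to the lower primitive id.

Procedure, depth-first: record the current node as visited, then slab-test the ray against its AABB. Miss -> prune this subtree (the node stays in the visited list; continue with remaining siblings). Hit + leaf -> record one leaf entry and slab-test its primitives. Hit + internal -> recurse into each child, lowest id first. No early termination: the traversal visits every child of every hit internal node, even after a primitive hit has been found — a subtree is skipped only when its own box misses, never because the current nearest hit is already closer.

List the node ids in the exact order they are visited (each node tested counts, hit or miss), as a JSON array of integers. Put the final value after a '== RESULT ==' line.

Walk:
N0 x:[37,111/2] y:[20,42] z:[28,42] -> hit [37,42], descend [8, 14]
  N8 x:[37,50] y:[63/2,42] z:[28,122/3] -> hit [37,122/3], descend [4, 9]
    N4 x:[41,50] y:[63/2,75/2] z:[28,119/3] -> miss, prune
    N9 x:[37,42] y:[75/2,42] z:[97/3,122/3] -> hit [75/2,122/3], descend [1, 7]
      N1 x:[37,40] y:[39,42] z:[119/3,122/3] -> hit [119/3,40] leaf, test {P6@t=119/3}
      N7 x:[38,42] y:[75/2,40] z:[97/3,36] -> miss, prune
  N14 x:[41,111/2] y:[20,65/2] z:[28,42] -> miss, prune

order=[0, 8, 4, 9, 1, 7, 14]  |boxes|=7  |leaves|=1  hit=P6

== RESULT ==
[0, 8, 4, 9, 1, 7, 14]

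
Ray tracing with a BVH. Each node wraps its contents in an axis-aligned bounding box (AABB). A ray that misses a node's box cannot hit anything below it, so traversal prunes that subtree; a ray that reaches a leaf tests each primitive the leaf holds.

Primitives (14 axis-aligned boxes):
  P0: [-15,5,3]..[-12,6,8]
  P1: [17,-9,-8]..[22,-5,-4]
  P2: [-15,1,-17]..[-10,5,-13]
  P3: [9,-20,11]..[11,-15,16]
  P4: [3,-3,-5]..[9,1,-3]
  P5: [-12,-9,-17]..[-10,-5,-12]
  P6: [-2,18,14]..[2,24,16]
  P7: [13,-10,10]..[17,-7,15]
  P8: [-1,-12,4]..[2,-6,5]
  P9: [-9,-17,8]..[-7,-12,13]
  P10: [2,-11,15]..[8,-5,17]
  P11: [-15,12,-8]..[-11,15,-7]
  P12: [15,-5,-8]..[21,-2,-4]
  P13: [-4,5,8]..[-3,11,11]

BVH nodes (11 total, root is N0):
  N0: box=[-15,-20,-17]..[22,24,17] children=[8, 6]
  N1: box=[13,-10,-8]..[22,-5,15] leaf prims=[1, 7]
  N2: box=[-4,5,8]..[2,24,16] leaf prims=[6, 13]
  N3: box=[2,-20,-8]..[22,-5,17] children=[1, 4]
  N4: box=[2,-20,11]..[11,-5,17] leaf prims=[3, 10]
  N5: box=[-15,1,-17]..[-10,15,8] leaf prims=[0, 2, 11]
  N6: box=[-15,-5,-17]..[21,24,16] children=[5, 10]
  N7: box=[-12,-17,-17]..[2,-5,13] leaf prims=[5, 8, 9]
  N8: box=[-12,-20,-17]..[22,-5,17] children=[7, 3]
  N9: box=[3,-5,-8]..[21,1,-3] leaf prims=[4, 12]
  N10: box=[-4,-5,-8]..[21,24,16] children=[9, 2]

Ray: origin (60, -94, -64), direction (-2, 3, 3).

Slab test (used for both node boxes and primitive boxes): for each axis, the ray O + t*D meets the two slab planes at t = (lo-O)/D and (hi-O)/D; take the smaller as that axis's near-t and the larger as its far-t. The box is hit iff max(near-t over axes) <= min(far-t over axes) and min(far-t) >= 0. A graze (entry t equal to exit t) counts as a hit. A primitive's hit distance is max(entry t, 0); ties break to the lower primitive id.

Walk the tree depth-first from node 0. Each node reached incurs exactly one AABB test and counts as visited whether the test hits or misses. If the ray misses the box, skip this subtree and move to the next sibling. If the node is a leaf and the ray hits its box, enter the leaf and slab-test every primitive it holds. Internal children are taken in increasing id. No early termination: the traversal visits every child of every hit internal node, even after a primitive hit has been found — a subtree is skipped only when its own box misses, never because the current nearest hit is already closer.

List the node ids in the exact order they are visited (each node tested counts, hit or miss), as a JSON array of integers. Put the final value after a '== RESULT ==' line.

Walk:
N0 x:[19,75/2] y:[74/3,118/3] z:[47/3,27] -> hit [74/3,27], descend [6, 8]
  N6 x:[39/2,75/2] y:[89/3,118/3] z:[47/3,80/3] -> miss, prune
  N8 x:[19,36] y:[74/3,89/3] z:[47/3,27] -> hit [74/3,27], descend [3, 7]
    N3 x:[19,29] y:[74/3,89/3] z:[56/3,27] -> hit [74/3,27], descend [1, 4]
      N1 x:[19,47/2] y:[28,89/3] z:[56/3,79/3] -> miss, prune
      N4 x:[49/2,29] y:[74/3,89/3] z:[25,27] -> hit [25,27] leaf, test {P3@t=25, P10(miss)}
    N7 x:[29,36] y:[77/3,89/3] z:[47/3,77/3] -> miss, prune

Visited [0, 6, 8, 3, 1, 4, 7]. Tests: 7 box, 1 leaf. Nearest: P3.

== RESULT ==
[0, 6, 8, 3, 1, 4, 7]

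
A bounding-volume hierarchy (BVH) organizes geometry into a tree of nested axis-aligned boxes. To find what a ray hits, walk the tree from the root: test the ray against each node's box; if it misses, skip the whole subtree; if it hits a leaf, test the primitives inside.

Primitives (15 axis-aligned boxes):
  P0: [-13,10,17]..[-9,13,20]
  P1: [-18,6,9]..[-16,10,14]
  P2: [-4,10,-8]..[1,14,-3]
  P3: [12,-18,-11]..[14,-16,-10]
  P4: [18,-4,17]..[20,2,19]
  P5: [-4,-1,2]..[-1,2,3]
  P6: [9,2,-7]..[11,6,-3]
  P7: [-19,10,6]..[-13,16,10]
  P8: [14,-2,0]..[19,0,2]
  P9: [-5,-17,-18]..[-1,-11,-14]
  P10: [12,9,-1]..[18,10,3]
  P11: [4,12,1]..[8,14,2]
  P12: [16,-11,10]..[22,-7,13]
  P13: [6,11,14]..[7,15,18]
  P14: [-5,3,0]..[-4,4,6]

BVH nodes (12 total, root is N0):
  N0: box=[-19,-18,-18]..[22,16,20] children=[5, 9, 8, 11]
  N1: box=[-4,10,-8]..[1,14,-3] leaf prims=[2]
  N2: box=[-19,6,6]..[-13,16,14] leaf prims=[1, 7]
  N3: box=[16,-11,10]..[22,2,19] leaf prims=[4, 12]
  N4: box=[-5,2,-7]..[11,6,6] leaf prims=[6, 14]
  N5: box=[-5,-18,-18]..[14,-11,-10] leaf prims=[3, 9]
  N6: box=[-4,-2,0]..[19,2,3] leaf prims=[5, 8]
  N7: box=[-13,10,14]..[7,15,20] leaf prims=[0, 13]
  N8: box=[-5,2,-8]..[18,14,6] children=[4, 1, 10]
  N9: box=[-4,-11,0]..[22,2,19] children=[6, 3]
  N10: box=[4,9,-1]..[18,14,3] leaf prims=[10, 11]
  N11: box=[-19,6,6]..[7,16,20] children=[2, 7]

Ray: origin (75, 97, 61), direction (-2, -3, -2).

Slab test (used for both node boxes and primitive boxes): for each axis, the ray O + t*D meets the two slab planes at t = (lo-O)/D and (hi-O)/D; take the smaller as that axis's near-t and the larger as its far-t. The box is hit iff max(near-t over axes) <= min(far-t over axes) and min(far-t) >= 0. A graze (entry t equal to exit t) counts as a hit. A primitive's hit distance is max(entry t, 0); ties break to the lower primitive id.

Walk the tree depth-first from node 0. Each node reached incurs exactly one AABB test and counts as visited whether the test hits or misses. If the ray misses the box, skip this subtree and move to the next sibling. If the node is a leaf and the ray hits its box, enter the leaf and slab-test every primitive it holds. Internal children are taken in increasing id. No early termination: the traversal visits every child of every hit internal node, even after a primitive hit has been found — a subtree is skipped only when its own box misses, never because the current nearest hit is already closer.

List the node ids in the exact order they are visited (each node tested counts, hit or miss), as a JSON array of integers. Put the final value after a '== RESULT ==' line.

Traverse from the root:
N0 x:[53/2,47] y:[27,115/3] z:[41/2,79/2] -> hit [27,115/3], descend [5, 8, 9, 11]
  N5 x:[61/2,40] y:[36,115/3] z:[71/2,79/2] -> hit [36,115/3] leaf, test {P3(miss), P9@t=38}
  N8 x:[57/2,40] y:[83/3,95/3] z:[55/2,69/2] -> hit [57/2,95/3], descend [1, 4, 10]
    N1 x:[37,79/2] y:[83/3,29] z:[32,69/2] -> miss, prune
    N4 x:[32,40] y:[91/3,95/3] z:[55/2,34] -> miss, prune
    N10 x:[57/2,71/2] y:[83/3,88/3] z:[29,31] -> hit [29,88/3] leaf, test {P10@t=29, P11(miss)}
  N9 x:[53/2,79/2] y:[95/3,36] z:[21,61/2] -> miss, prune
  N11 x:[34,47] y:[27,91/3] z:[41/2,55/2] -> miss, prune

Visited [0, 5, 8, 1, 4, 10, 9, 11]. Tests: 8 box, 2 leaf. Nearest: P10.

== RESULT ==
[0, 5, 8, 1, 4, 10, 9, 11]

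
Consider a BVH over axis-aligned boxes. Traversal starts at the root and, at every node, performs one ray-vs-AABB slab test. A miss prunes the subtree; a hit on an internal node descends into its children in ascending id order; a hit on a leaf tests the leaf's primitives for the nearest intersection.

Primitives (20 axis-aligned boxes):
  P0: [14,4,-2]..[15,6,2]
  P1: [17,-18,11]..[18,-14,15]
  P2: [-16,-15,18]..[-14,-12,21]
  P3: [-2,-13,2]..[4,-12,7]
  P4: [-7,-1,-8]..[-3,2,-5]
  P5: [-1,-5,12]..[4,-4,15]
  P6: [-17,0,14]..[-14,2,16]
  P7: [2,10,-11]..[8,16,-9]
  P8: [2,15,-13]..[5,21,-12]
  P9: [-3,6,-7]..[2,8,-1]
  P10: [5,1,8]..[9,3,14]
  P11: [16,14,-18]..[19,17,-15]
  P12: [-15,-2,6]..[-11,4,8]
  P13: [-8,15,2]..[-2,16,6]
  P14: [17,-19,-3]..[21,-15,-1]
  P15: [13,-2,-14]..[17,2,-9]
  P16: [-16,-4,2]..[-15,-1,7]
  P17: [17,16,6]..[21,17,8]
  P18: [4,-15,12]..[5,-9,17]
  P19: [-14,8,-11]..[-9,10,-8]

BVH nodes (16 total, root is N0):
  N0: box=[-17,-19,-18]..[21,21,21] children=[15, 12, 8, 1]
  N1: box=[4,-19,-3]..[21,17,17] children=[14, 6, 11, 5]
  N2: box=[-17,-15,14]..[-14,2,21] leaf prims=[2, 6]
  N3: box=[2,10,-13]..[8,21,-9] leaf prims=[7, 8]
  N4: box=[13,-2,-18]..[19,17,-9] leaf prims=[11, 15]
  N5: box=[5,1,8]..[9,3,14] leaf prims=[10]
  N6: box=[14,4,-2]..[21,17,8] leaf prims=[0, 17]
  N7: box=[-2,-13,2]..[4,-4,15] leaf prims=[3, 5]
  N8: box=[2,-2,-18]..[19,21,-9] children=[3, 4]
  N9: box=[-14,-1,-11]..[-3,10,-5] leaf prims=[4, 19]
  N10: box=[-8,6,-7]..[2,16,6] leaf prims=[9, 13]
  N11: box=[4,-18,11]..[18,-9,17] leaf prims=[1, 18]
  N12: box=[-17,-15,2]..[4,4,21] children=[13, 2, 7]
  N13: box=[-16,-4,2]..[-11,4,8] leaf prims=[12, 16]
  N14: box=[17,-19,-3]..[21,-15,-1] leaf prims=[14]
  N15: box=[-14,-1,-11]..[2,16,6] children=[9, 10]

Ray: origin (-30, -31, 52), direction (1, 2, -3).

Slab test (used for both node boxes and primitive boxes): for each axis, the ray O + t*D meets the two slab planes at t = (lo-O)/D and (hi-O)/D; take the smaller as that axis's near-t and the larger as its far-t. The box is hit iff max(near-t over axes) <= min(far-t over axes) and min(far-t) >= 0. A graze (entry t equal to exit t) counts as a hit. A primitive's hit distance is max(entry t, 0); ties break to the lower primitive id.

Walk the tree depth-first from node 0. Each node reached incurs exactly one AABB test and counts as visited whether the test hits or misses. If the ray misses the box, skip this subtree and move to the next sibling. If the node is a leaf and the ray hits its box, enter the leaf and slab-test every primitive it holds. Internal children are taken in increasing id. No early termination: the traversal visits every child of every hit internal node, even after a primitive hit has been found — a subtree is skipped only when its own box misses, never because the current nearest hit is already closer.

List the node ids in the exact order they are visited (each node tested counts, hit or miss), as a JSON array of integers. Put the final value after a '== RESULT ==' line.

Traverse from the root:
N0 x:[13,51] y:[6,26] z:[31/3,70/3] -> hit [13,70/3], descend [1, 8, 12, 15]
  N1 x:[34,51] y:[6,24] z:[35/3,55/3] -> miss, prune
  N8 x:[32,49] y:[29/2,26] z:[61/3,70/3] -> miss, prune
  N12 x:[13,34] y:[8,35/2] z:[31/3,50/3] -> hit [13,50/3], descend [2, 7, 13]
    N2 x:[13,16] y:[8,33/2] z:[31/3,38/3] -> miss, prune
    N7 x:[28,34] y:[9,27/2] z:[37/3,50/3] -> miss, prune
    N13 x:[14,19] y:[27/2,35/2] z:[44/3,50/3] -> hit [44/3,50/3] leaf, test {P12@t=15, P16@t=15}
  N15 x:[16,32] y:[15,47/2] z:[46/3,21] -> hit [16,21], descend [9, 10]
    N9 x:[16,27] y:[15,41/2] z:[19,21] -> hit [19,41/2] leaf, test {P4(miss), P19@t=20}
    N10 x:[22,32] y:[37/2,47/2] z:[46/3,59/3] -> miss, prune

order=[0, 1, 8, 12, 2, 7, 13, 15, 9, 10]  |boxes|=10  |leaves|=2  hit=P12

== RESULT ==
[0, 1, 8, 12, 2, 7, 13, 15, 9, 10]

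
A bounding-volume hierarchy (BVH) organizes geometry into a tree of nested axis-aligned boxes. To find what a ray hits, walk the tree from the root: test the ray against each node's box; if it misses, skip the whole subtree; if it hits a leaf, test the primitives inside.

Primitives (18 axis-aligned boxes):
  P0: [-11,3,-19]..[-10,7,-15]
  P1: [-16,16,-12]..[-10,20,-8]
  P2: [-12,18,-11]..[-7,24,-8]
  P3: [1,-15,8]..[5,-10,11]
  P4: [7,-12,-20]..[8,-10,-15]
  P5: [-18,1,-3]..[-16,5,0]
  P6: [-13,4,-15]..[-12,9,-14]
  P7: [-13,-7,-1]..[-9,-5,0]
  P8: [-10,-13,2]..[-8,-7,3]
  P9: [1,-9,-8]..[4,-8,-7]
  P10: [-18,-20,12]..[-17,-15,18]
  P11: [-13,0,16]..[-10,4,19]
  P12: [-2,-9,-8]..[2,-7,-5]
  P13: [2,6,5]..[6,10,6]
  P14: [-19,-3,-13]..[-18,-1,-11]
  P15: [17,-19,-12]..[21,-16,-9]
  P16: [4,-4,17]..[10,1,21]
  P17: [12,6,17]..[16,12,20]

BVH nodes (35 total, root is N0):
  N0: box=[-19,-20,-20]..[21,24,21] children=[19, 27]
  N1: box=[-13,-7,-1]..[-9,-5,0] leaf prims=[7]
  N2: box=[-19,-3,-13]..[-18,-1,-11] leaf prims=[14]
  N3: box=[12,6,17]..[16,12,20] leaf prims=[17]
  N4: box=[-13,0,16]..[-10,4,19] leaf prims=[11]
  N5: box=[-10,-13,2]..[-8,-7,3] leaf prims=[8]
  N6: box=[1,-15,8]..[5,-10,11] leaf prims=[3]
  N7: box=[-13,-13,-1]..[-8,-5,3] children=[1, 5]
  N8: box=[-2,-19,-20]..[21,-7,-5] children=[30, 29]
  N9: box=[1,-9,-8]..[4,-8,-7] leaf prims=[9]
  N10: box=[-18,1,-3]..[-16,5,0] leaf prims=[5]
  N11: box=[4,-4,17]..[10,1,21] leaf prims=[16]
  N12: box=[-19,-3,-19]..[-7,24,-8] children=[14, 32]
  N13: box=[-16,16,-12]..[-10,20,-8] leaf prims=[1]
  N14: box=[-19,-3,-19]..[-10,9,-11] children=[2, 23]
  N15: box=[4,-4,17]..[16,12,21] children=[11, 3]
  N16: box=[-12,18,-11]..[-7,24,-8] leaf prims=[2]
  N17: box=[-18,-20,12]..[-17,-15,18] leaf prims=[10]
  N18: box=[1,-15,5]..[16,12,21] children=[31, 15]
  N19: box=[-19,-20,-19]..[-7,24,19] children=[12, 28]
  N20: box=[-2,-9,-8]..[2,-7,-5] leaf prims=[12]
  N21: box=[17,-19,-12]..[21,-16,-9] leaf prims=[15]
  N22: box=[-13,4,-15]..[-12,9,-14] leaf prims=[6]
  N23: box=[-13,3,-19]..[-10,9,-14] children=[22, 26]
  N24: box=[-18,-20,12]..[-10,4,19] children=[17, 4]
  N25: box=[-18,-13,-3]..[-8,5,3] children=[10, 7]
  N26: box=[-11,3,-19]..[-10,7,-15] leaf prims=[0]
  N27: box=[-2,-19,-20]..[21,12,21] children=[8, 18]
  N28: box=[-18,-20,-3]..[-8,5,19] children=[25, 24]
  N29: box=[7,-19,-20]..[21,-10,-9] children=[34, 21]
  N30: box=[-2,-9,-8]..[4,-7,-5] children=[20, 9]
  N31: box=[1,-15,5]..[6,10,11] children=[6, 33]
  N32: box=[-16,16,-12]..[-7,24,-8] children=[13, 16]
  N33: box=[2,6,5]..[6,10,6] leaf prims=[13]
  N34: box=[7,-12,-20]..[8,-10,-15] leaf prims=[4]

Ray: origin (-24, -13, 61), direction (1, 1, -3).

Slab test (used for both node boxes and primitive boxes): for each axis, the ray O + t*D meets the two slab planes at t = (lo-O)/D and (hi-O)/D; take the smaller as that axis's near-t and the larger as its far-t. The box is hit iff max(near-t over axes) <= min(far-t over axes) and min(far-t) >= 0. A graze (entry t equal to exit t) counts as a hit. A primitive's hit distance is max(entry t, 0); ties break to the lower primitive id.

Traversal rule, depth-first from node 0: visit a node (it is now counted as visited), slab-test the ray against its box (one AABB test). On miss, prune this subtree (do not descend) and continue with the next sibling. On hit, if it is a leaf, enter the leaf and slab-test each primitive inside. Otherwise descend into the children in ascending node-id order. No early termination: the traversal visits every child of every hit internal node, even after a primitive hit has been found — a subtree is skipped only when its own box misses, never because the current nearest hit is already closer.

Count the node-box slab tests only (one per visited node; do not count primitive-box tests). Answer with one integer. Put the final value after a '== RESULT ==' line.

Trace the traversal:
N0 x:[5,45] y:[-7,37] z:[40/3,27] -> hit [40/3,27], descend [19, 27]
  N19 x:[5,17] y:[-7,37] z:[14,80/3] -> hit [14,17], descend [12, 28]
    N12 x:[5,17] y:[10,37] z:[23,80/3] -> miss, prune
    N28 x:[6,16] y:[-7,18] z:[14,64/3] -> hit [14,16], descend [24, 25]
      N24 x:[6,14] y:[-7,17] z:[14,49/3] -> hit [14,14], descend [4, 17]
        N4 x:[11,14] y:[13,17] z:[14,15] -> hit [14,14] leaf, test {P11@t=14}
        N17 x:[6,7] y:[-7,-2] z:[43/3,49/3] -> miss, prune
      N25 x:[6,16] y:[0,18] z:[58/3,64/3] -> miss, prune
  N27 x:[22,45] y:[-6,25] z:[40/3,27] -> hit [22,25], descend [8, 18]
    N8 x:[22,45] y:[-6,6] z:[22,27] -> miss, prune
    N18 x:[25,40] y:[-2,25] z:[40/3,56/3] -> miss, prune

Summary -> nodes [0, 19, 12, 28, 24, 4, 17, 25, 27, 8, 18]; box-tests=11; leaf-entries=1; first=P11

== RESULT ==
11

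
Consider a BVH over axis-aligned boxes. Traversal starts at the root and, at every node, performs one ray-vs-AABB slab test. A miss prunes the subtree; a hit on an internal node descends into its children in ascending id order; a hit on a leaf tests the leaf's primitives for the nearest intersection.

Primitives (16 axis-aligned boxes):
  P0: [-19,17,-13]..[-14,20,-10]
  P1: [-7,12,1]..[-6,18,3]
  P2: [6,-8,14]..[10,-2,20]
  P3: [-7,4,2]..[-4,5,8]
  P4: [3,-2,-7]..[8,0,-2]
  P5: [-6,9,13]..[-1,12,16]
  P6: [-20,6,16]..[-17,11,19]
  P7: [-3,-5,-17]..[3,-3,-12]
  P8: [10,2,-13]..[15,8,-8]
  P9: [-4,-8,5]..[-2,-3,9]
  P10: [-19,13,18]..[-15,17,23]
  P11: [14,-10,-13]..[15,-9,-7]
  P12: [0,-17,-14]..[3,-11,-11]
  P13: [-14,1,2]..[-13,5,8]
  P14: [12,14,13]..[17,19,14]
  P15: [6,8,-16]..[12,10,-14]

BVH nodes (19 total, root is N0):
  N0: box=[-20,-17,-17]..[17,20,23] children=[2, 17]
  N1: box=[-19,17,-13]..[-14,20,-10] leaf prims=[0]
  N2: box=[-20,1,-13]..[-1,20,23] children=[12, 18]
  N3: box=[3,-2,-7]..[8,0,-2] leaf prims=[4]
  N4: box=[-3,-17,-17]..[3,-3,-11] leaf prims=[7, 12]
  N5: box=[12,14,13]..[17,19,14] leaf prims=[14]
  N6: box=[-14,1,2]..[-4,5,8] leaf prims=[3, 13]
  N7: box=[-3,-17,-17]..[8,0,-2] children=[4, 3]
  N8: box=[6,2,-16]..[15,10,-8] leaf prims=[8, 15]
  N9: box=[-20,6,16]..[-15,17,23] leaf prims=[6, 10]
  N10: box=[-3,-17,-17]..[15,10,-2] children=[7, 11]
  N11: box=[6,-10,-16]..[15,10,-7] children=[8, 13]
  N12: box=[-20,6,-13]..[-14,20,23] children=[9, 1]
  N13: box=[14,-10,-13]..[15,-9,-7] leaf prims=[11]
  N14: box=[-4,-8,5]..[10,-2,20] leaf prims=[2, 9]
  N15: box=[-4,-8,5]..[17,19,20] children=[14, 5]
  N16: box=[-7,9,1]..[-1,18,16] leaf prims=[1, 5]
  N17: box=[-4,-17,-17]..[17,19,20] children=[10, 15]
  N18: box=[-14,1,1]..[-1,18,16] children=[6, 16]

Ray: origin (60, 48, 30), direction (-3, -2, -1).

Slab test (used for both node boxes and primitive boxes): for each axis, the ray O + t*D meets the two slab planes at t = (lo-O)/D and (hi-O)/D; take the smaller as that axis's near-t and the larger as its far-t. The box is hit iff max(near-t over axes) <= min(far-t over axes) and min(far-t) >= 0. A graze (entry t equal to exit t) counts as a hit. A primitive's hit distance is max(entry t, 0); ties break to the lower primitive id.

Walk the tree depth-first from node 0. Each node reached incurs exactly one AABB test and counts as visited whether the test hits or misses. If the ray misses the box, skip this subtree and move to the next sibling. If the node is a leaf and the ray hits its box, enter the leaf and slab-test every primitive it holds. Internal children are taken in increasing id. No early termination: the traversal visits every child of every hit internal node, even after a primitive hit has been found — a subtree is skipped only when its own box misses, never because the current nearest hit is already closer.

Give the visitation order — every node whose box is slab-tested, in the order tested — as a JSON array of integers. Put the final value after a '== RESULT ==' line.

Traverse from the root:
N0 x:[43/3,80/3] y:[14,65/2] z:[7,47] -> hit [43/3,80/3], descend [2, 17]
  N2 x:[61/3,80/3] y:[14,47/2] z:[7,43] -> hit [61/3,47/2], descend [12, 18]
    N12 x:[74/3,80/3] y:[14,21] z:[7,43] -> miss, prune
    N18 x:[61/3,74/3] y:[15,47/2] z:[14,29] -> hit [61/3,47/2], descend [6, 16]
      N6 x:[64/3,74/3] y:[43/2,47/2] z:[22,28] -> hit [22,47/2] leaf, test {P3@t=22, P13(miss)}
      N16 x:[61/3,67/3] y:[15,39/2] z:[14,29] -> miss, prune
  N17 x:[43/3,64/3] y:[29/2,65/2] z:[10,47] -> hit [29/2,64/3], descend [10, 15]
    N10 x:[15,21] y:[19,65/2] z:[32,47] -> miss, prune
    N15 x:[43/3,64/3] y:[29/2,28] z:[10,25] -> hit [29/2,64/3], descend [5, 14]
      N5 x:[43/3,16] y:[29/2,17] z:[16,17] -> hit [16,16] leaf, test {P14@t=16}
      N14 x:[50/3,64/3] y:[25,28] z:[10,25] -> miss, prune

Visited [0, 2, 12, 18, 6, 16, 17, 10, 15, 5, 14]. Tests: 11 box, 2 leaf. Nearest: P14.

== RESULT ==
[0, 2, 12, 18, 6, 16, 17, 10, 15, 5, 14]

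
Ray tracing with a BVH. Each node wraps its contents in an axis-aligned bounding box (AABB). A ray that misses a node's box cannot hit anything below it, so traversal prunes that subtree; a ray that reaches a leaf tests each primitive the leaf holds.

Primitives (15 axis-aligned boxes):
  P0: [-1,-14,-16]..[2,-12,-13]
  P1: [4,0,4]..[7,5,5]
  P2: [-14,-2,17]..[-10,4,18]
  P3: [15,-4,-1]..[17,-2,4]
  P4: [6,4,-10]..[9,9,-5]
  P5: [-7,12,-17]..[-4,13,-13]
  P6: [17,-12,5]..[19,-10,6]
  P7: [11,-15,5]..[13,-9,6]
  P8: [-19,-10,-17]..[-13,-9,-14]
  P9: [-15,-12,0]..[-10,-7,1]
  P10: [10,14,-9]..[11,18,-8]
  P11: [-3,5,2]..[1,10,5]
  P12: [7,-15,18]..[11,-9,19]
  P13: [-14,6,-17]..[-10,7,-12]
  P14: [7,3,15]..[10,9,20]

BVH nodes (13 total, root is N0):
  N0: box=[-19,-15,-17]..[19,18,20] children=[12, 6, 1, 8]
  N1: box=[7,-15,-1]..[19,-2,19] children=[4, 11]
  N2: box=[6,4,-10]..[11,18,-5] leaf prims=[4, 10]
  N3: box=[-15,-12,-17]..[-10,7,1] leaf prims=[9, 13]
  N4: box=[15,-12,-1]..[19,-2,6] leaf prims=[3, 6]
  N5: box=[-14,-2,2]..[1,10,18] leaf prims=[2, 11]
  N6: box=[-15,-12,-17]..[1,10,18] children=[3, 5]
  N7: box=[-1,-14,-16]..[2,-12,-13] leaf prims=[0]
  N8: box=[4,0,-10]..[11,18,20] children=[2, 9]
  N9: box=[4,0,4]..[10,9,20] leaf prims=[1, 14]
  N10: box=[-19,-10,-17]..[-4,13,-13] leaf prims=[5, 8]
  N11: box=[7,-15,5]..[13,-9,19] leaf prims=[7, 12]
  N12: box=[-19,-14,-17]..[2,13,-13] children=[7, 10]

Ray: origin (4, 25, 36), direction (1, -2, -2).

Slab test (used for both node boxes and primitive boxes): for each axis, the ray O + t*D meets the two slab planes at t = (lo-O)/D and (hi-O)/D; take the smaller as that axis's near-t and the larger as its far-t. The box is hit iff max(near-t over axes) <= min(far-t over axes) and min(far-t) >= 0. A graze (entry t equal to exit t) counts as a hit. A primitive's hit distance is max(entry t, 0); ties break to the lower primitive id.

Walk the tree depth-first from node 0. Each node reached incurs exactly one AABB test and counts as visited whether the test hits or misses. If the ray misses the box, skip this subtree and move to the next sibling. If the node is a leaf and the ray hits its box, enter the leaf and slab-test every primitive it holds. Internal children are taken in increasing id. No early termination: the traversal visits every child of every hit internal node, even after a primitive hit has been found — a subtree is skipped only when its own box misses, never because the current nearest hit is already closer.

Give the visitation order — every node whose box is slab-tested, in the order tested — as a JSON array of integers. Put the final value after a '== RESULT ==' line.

Traverse from the root:
N0 x:[-23,15] y:[7/2,20] z:[8,53/2] -> hit [8,15], descend [1, 6, 8, 12]
  N1 x:[3,15] y:[27/2,20] z:[17/2,37/2] -> hit [27/2,15], descend [4, 11]
    N4 x:[11,15] y:[27/2,37/2] z:[15,37/2] -> hit [15,15] leaf, test {P3(miss), P6(miss)}
    N11 x:[3,9] y:[17,20] z:[17/2,31/2] -> miss, prune
  N6 x:[-19,-3] y:[15/2,37/2] z:[9,53/2] -> miss, prune
  N8 x:[0,7] y:[7/2,25/2] z:[8,23] -> miss, prune
  N12 x:[-23,-2] y:[6,39/2] z:[49/2,53/2] -> miss, prune

order=[0, 1, 4, 11, 6, 8, 12]  |boxes|=7  |leaves|=1  hit=miss

== RESULT ==
[0, 1, 4, 11, 6, 8, 12]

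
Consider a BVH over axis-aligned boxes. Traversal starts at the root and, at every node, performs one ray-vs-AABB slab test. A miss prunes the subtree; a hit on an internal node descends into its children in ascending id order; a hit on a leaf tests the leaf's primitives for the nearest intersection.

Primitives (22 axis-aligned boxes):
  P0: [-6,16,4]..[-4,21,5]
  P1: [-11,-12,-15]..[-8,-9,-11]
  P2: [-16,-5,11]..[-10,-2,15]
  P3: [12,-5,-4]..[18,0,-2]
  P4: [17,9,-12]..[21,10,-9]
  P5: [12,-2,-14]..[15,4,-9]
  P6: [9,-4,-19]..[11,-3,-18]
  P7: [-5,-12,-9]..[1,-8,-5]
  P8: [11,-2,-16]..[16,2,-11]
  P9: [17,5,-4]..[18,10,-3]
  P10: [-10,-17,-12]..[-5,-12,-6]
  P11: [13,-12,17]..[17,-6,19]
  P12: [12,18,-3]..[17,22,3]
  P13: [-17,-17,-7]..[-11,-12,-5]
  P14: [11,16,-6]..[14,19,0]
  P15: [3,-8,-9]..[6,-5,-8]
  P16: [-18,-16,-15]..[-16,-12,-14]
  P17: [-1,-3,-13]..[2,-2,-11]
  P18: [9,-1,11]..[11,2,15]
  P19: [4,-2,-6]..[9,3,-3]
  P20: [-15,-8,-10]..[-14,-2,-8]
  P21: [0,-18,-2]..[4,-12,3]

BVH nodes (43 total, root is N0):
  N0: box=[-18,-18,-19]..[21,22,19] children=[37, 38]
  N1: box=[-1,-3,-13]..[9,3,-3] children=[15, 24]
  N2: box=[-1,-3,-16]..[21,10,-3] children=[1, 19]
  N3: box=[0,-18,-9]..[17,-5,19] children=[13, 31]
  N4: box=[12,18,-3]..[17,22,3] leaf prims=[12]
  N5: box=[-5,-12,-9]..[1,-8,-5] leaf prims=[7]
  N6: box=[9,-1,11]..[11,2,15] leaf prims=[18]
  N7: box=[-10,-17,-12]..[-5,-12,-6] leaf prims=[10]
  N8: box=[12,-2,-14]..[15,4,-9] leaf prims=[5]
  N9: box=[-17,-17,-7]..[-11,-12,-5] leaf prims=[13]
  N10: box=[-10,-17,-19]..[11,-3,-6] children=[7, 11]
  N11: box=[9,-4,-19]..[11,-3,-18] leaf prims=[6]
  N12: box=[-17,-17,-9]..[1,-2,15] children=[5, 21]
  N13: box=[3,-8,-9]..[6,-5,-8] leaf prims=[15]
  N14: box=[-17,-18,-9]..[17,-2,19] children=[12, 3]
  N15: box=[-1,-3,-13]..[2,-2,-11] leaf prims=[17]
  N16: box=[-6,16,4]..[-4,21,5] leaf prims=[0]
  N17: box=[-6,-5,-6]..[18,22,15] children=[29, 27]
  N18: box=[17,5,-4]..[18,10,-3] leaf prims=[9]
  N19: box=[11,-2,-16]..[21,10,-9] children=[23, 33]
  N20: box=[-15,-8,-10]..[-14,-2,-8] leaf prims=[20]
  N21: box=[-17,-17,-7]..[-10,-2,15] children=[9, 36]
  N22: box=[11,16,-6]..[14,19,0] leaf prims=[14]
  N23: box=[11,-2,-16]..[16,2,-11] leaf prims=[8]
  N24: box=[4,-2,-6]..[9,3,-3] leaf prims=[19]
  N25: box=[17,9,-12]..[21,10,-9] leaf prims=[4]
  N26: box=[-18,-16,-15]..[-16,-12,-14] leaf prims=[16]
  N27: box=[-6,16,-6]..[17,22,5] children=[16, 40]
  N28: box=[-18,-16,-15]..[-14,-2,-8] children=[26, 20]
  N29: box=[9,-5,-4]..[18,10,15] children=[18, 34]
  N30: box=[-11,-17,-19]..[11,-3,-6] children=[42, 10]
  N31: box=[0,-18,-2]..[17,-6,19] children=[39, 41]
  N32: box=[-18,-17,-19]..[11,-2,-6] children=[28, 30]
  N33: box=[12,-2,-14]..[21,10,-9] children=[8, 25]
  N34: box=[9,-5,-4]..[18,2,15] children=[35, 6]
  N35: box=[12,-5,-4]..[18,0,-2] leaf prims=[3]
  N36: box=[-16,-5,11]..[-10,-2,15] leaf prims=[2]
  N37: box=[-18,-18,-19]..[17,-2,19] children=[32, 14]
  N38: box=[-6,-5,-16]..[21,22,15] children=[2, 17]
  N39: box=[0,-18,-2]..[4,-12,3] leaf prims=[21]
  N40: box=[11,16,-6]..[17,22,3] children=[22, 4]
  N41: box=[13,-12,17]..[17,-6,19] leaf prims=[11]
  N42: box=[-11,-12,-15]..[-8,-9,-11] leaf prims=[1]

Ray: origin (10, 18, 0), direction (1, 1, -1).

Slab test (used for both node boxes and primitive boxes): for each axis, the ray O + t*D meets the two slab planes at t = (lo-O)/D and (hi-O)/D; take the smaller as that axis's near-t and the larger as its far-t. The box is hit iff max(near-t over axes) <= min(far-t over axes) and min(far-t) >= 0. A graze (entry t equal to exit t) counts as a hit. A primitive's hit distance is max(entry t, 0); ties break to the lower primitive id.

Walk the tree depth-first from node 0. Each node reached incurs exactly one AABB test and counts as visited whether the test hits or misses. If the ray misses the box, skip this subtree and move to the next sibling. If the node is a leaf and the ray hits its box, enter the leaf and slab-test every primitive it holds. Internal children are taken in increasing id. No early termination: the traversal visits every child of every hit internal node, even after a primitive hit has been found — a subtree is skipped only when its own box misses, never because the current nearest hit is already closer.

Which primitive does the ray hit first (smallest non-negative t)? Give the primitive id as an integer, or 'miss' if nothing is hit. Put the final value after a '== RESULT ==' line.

Traverse from the root:
N0 x:[-28,11] y:[-36,4] z:[-19,19] -> hit [-19,4], descend [37, 38]
  N37 x:[-28,7] y:[-36,-20] z:[-19,19] -> miss, prune
  N38 x:[-16,11] y:[-23,4] z:[-15,16] -> hit [-15,4], descend [2, 17]
    N2 x:[-11,11] y:[-21,-8] z:[3,16] -> miss, prune
    N17 x:[-16,8] y:[-23,4] z:[-15,6] -> hit [-15,4], descend [27, 29]
      N27 x:[-16,7] y:[-2,4] z:[-5,6] -> hit [-2,4], descend [16, 40]
        N16 x:[-16,-14] y:[-2,3] z:[-5,-4] -> miss, prune
        N40 x:[1,7] y:[-2,4] z:[-3,6] -> hit [1,4], descend [4, 22]
          N4 x:[2,7] y:[0,4] z:[-3,3] -> hit [2,3] leaf, test {P12@t=2}
          N22 x:[1,4] y:[-2,1] z:[0,6] -> hit [1,1] leaf, test {P14@t=1}
      N29 x:[-1,8] y:[-23,-8] z:[-15,4] -> miss, prune

11 AABB tests over nodes [0, 37, 38, 2, 17, 27, 16, 40, 4, 22, 29]; 2 leaves entered; closest P14.

== RESULT ==
14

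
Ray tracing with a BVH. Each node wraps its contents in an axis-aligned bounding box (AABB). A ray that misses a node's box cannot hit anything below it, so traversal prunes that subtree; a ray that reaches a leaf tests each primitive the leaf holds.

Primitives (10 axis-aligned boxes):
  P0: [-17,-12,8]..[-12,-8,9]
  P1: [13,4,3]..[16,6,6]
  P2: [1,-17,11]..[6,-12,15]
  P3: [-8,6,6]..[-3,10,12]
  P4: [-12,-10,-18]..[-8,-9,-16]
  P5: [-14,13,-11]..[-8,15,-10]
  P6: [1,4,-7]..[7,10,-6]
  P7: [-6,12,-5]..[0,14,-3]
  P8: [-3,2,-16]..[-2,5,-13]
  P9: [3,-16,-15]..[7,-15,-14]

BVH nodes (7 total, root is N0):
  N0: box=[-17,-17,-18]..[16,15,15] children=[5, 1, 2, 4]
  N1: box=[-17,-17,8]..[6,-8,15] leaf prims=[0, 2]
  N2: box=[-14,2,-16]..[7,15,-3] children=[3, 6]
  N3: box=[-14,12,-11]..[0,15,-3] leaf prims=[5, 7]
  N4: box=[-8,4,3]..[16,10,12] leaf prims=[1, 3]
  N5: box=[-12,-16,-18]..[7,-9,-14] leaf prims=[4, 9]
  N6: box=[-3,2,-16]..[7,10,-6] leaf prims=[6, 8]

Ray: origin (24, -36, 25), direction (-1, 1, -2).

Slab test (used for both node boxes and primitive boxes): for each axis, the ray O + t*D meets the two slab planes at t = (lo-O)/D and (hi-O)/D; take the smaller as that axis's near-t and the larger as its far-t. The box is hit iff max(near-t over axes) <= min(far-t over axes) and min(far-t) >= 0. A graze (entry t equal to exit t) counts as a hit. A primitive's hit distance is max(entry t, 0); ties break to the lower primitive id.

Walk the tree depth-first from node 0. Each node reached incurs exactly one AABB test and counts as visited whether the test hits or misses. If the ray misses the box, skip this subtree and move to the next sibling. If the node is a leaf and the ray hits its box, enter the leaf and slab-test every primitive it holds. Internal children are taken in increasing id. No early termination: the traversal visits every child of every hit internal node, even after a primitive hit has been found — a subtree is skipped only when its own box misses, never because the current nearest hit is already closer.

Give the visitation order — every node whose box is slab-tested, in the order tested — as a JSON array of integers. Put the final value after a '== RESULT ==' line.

Walk:
N0 x:[8,41] y:[19,51] z:[5,43/2] -> hit [19,43/2], descend [1, 2, 4, 5]
  N1 x:[18,41] y:[19,28] z:[5,17/2] -> miss, prune
  N2 x:[17,38] y:[38,51] z:[14,41/2] -> miss, prune
  N4 x:[8,32] y:[40,46] z:[13/2,11] -> miss, prune
  N5 x:[17,36] y:[20,27] z:[39/2,43/2] -> hit [20,43/2] leaf, test {P4(miss), P9@t=20}

5 AABB tests over nodes [0, 1, 2, 4, 5]; 1 leaf entered; closest P9.

== RESULT ==
[0, 1, 2, 4, 5]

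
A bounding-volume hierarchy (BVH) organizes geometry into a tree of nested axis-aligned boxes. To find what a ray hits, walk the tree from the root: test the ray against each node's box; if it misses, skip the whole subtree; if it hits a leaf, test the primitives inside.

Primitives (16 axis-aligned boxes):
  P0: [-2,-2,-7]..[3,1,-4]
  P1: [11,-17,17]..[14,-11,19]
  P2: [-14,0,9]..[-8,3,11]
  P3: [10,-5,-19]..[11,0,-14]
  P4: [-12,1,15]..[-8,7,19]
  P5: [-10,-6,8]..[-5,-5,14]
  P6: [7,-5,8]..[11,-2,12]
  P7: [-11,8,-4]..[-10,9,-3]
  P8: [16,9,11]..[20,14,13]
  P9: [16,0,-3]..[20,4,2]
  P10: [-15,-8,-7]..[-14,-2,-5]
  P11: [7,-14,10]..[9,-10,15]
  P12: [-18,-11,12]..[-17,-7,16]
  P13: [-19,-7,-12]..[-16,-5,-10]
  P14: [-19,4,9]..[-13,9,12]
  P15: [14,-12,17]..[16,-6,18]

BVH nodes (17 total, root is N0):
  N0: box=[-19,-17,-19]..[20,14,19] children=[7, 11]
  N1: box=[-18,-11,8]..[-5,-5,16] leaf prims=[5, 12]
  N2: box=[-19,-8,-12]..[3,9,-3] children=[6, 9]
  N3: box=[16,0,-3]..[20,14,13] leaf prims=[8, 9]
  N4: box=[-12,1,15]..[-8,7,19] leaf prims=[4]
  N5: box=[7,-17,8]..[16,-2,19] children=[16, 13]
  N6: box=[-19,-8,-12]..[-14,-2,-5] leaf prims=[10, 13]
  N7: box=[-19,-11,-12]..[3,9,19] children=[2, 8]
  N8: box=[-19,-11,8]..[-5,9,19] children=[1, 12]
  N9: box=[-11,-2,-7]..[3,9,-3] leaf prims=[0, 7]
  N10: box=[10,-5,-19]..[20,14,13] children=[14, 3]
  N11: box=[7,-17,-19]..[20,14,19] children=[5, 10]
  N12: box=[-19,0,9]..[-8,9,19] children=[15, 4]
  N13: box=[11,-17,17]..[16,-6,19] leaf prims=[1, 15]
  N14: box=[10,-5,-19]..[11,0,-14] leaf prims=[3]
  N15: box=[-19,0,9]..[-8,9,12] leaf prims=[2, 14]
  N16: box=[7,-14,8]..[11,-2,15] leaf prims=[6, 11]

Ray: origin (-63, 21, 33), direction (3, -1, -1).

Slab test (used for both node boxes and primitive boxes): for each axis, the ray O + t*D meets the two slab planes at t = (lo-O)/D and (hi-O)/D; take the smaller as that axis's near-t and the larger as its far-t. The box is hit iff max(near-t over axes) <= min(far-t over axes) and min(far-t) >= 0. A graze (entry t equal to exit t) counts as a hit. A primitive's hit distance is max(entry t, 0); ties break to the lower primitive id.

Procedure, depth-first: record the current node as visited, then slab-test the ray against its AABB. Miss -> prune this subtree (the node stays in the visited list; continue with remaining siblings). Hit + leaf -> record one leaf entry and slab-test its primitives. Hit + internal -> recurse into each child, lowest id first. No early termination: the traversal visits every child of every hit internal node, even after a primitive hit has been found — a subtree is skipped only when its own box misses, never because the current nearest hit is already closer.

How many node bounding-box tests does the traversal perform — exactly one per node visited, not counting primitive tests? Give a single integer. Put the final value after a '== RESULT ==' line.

Trace the traversal:
N0 x:[44/3,83/3] y:[7,38] z:[14,52] -> hit [44/3,83/3], descend [7, 11]
  N7 x:[44/3,22] y:[12,32] z:[14,45] -> hit [44/3,22], descend [2, 8]
    N2 x:[44/3,22] y:[12,29] z:[36,45] -> miss, prune
    N8 x:[44/3,58/3] y:[12,32] z:[14,25] -> hit [44/3,58/3], descend [1, 12]
      N1 x:[15,58/3] y:[26,32] z:[17,25] -> miss, prune
      N12 x:[44/3,55/3] y:[12,21] z:[14,24] -> hit [44/3,55/3], descend [4, 15]
        N4 x:[17,55/3] y:[14,20] z:[14,18] -> hit [17,18] leaf, test {P4@t=17}
        N15 x:[44/3,55/3] y:[12,21] z:[21,24] -> miss, prune
  N11 x:[70/3,83/3] y:[7,38] z:[14,52] -> hit [70/3,83/3], descend [5, 10]
    N5 x:[70/3,79/3] y:[23,38] z:[14,25] -> hit [70/3,25], descend [13, 16]
      N13 x:[74/3,79/3] y:[27,38] z:[14,16] -> miss, prune
      N16 x:[70/3,74/3] y:[23,35] z:[18,25] -> hit [70/3,74/3] leaf, test {P6@t=70/3, P11(miss)}
    N10 x:[73/3,83/3] y:[7,26] z:[20,52] -> hit [73/3,26], descend [3, 14]
      N3 x:[79/3,83/3] y:[7,21] z:[20,36] -> miss, prune
      N14 x:[73/3,74/3] y:[21,26] z:[47,52] -> miss, prune

Summary -> nodes [0, 7, 2, 8, 1, 12, 4, 15, 11, 5, 13, 16, 10, 3, 14]; box-tests=15; leaf-entries=2; first=P4

== RESULT ==
15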